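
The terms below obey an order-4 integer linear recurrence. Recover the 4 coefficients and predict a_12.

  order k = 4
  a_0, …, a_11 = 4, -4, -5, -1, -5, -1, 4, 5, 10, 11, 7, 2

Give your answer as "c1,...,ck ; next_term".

1,0,0,-1 ; -8

  a_4 = 1·-1 + 0·-5 + 0·-4 + -1·4 = -5
  a_5 = 1·-5 + 0·-1 + 0·-5 + -1·-4 = -1
  a_6 = 1·-1 + 0·-5 + 0·-1 + -1·-5 = 4
  a_7 = 1·4 + 0·-1 + 0·-5 + -1·-1 = 5
  a_8 = 1·5 + 0·4 + 0·-1 + -1·-5 = 10
  a_9 = 1·10 + 0·5 + 0·4 + -1·-1 = 11
  a_10 = 1·11 + 0·10 + 0·5 + -1·4 = 7
  a_11 = 1·7 + 0·11 + 0·10 + -1·5 = 2
  a_12 = 1·2 + 0·7 + 0·11 + -1·10 = -8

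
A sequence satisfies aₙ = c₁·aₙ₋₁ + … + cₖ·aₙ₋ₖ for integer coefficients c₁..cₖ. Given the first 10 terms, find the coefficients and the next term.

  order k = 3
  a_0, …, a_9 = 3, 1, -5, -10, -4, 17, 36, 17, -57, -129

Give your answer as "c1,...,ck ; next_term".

2,-3,1 ; -70

  a_3 = 2·-5 + -3·1 + 1·3 = -10
  a_4 = 2·-10 + -3·-5 + 1·1 = -4
  a_5 = 2·-4 + -3·-10 + 1·-5 = 17
  a_6 = 2·17 + -3·-4 + 1·-10 = 36
  a_7 = 2·36 + -3·17 + 1·-4 = 17
  a_8 = 2·17 + -3·36 + 1·17 = -57
  a_9 = 2·-57 + -3·17 + 1·36 = -129
  a_10 = 2·-129 + -3·-57 + 1·17 = -70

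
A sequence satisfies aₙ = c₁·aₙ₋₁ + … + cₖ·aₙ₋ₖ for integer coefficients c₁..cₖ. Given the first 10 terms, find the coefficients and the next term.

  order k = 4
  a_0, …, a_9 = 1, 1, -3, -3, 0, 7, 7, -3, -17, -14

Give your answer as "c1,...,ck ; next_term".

1,-1,-1,1 ; 13

  a_4 = 1·-3 + -1·-3 + -1·1 + 1·1 = 0
  a_5 = 1·0 + -1·-3 + -1·-3 + 1·1 = 7
  a_6 = 1·7 + -1·0 + -1·-3 + 1·-3 = 7
  a_7 = 1·7 + -1·7 + -1·0 + 1·-3 = -3
  a_8 = 1·-3 + -1·7 + -1·7 + 1·0 = -17
  a_9 = 1·-17 + -1·-3 + -1·7 + 1·7 = -14
  a_10 = 1·-14 + -1·-17 + -1·-3 + 1·7 = 13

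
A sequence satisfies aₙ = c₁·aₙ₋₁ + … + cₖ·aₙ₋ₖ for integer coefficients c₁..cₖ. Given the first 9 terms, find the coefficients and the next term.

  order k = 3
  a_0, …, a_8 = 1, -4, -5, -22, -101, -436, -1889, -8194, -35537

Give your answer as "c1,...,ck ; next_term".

  a_3 = 4·-5 + 1·-4 + 2·1 = -22
  a_4 = 4·-22 + 1·-5 + 2·-4 = -101
  a_5 = 4·-101 + 1·-22 + 2·-5 = -436
  a_6 = 4·-436 + 1·-101 + 2·-22 = -1889
  a_7 = 4·-1889 + 1·-436 + 2·-101 = -8194
  a_8 = 4·-8194 + 1·-1889 + 2·-436 = -35537
  a_9 = 4·-35537 + 1·-8194 + 2·-1889 = -154120

4,1,2 ; -154120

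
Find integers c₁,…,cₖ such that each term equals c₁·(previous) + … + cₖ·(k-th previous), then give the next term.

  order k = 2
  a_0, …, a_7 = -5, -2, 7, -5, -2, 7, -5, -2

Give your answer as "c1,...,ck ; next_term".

  a_2 = -1·-2 + -1·-5 = 7
  a_3 = -1·7 + -1·-2 = -5
  a_4 = -1·-5 + -1·7 = -2
  a_5 = -1·-2 + -1·-5 = 7
  a_6 = -1·7 + -1·-2 = -5
  a_7 = -1·-5 + -1·7 = -2
  a_8 = -1·-2 + -1·-5 = 7

-1,-1 ; 7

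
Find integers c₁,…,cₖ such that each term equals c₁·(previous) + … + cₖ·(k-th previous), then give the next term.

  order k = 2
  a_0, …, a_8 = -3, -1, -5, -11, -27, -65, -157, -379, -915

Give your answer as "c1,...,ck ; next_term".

2,1 ; -2209

  a_2 = 2·-1 + 1·-3 = -5
  a_3 = 2·-5 + 1·-1 = -11
  a_4 = 2·-11 + 1·-5 = -27
  a_5 = 2·-27 + 1·-11 = -65
  a_6 = 2·-65 + 1·-27 = -157
  a_7 = 2·-157 + 1·-65 = -379
  a_8 = 2·-379 + 1·-157 = -915
  a_9 = 2·-915 + 1·-379 = -2209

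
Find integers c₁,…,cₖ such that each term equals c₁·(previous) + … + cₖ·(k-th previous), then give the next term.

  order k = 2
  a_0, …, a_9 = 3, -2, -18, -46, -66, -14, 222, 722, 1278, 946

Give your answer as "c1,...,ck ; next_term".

  a_2 = 3·-2 + -4·3 = -18
  a_3 = 3·-18 + -4·-2 = -46
  a_4 = 3·-46 + -4·-18 = -66
  a_5 = 3·-66 + -4·-46 = -14
  a_6 = 3·-14 + -4·-66 = 222
  a_7 = 3·222 + -4·-14 = 722
  a_8 = 3·722 + -4·222 = 1278
  a_9 = 3·1278 + -4·722 = 946
  a_10 = 3·946 + -4·1278 = -2274

3,-4 ; -2274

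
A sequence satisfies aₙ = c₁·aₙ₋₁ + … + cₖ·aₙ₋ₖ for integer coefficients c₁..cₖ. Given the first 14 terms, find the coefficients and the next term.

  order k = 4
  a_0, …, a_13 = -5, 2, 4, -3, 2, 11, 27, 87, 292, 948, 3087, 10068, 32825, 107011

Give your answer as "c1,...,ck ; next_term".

2,3,3,2 ; 348875

  a_4 = 2·-3 + 3·4 + 3·2 + 2·-5 = 2
  a_5 = 2·2 + 3·-3 + 3·4 + 2·2 = 11
  a_6 = 2·11 + 3·2 + 3·-3 + 2·4 = 27
  a_7 = 2·27 + 3·11 + 3·2 + 2·-3 = 87
  a_8 = 2·87 + 3·27 + 3·11 + 2·2 = 292
  a_9 = 2·292 + 3·87 + 3·27 + 2·11 = 948
  a_10 = 2·948 + 3·292 + 3·87 + 2·27 = 3087
  a_11 = 2·3087 + 3·948 + 3·292 + 2·87 = 10068
  a_12 = 2·10068 + 3·3087 + 3·948 + 2·292 = 32825
  a_13 = 2·32825 + 3·10068 + 3·3087 + 2·948 = 107011
  a_14 = 2·107011 + 3·32825 + 3·10068 + 2·3087 = 348875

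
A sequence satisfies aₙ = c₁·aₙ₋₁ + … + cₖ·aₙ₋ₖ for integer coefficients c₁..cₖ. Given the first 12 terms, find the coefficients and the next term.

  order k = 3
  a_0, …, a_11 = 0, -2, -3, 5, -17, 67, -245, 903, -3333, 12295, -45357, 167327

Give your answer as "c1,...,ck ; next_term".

-3,2,-2 ; -617285

  a_3 = -3·-3 + 2·-2 + -2·0 = 5
  a_4 = -3·5 + 2·-3 + -2·-2 = -17
  a_5 = -3·-17 + 2·5 + -2·-3 = 67
  a_6 = -3·67 + 2·-17 + -2·5 = -245
  a_7 = -3·-245 + 2·67 + -2·-17 = 903
  a_8 = -3·903 + 2·-245 + -2·67 = -3333
  a_9 = -3·-3333 + 2·903 + -2·-245 = 12295
  a_10 = -3·12295 + 2·-3333 + -2·903 = -45357
  a_11 = -3·-45357 + 2·12295 + -2·-3333 = 167327
  a_12 = -3·167327 + 2·-45357 + -2·12295 = -617285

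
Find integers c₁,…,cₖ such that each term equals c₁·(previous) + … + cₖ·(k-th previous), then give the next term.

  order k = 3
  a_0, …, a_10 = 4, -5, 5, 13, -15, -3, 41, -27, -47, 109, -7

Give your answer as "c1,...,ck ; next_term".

0,-1,2 ; -203

  a_3 = 0·5 + -1·-5 + 2·4 = 13
  a_4 = 0·13 + -1·5 + 2·-5 = -15
  a_5 = 0·-15 + -1·13 + 2·5 = -3
  a_6 = 0·-3 + -1·-15 + 2·13 = 41
  a_7 = 0·41 + -1·-3 + 2·-15 = -27
  a_8 = 0·-27 + -1·41 + 2·-3 = -47
  a_9 = 0·-47 + -1·-27 + 2·41 = 109
  a_10 = 0·109 + -1·-47 + 2·-27 = -7
  a_11 = 0·-7 + -1·109 + 2·-47 = -203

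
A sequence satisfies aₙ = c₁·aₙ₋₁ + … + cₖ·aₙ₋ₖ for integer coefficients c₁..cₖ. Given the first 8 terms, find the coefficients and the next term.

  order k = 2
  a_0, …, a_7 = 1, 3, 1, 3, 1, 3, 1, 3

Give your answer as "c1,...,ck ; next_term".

0,1 ; 1

  a_2 = 0·3 + 1·1 = 1
  a_3 = 0·1 + 1·3 = 3
  a_4 = 0·3 + 1·1 = 1
  a_5 = 0·1 + 1·3 = 3
  a_6 = 0·3 + 1·1 = 1
  a_7 = 0·1 + 1·3 = 3
  a_8 = 0·3 + 1·1 = 1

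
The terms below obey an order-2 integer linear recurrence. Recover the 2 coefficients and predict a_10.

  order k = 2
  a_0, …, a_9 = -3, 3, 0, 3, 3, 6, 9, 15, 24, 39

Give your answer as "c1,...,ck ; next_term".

1,1 ; 63

  a_2 = 1·3 + 1·-3 = 0
  a_3 = 1·0 + 1·3 = 3
  a_4 = 1·3 + 1·0 = 3
  a_5 = 1·3 + 1·3 = 6
  a_6 = 1·6 + 1·3 = 9
  a_7 = 1·9 + 1·6 = 15
  a_8 = 1·15 + 1·9 = 24
  a_9 = 1·24 + 1·15 = 39
  a_10 = 1·39 + 1·24 = 63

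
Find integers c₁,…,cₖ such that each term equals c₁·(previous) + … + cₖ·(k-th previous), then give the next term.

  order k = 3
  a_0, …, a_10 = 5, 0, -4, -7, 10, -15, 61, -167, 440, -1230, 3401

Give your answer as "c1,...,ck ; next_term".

-2,1,-3 ; -9352

  a_3 = -2·-4 + 1·0 + -3·5 = -7
  a_4 = -2·-7 + 1·-4 + -3·0 = 10
  a_5 = -2·10 + 1·-7 + -3·-4 = -15
  a_6 = -2·-15 + 1·10 + -3·-7 = 61
  a_7 = -2·61 + 1·-15 + -3·10 = -167
  a_8 = -2·-167 + 1·61 + -3·-15 = 440
  a_9 = -2·440 + 1·-167 + -3·61 = -1230
  a_10 = -2·-1230 + 1·440 + -3·-167 = 3401
  a_11 = -2·3401 + 1·-1230 + -3·440 = -9352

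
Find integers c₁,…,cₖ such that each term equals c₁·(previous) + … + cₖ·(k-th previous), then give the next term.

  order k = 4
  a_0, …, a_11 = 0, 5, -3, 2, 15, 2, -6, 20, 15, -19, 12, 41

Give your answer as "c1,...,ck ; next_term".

  a_4 = 1·2 + -1·-3 + 2·5 + -1·0 = 15
  a_5 = 1·15 + -1·2 + 2·-3 + -1·5 = 2
  a_6 = 1·2 + -1·15 + 2·2 + -1·-3 = -6
  a_7 = 1·-6 + -1·2 + 2·15 + -1·2 = 20
  a_8 = 1·20 + -1·-6 + 2·2 + -1·15 = 15
  a_9 = 1·15 + -1·20 + 2·-6 + -1·2 = -19
  a_10 = 1·-19 + -1·15 + 2·20 + -1·-6 = 12
  a_11 = 1·12 + -1·-19 + 2·15 + -1·20 = 41
  a_12 = 1·41 + -1·12 + 2·-19 + -1·15 = -24

1,-1,2,-1 ; -24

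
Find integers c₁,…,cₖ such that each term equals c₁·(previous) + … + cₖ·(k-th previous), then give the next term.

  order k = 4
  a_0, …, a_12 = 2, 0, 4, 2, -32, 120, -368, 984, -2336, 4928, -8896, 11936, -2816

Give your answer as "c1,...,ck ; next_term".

  a_4 = -4·2 + -4·4 + 0·0 + -4·2 = -32
  a_5 = -4·-32 + -4·2 + 0·4 + -4·0 = 120
  a_6 = -4·120 + -4·-32 + 0·2 + -4·4 = -368
  a_7 = -4·-368 + -4·120 + 0·-32 + -4·2 = 984
  a_8 = -4·984 + -4·-368 + 0·120 + -4·-32 = -2336
  a_9 = -4·-2336 + -4·984 + 0·-368 + -4·120 = 4928
  a_10 = -4·4928 + -4·-2336 + 0·984 + -4·-368 = -8896
  a_11 = -4·-8896 + -4·4928 + 0·-2336 + -4·984 = 11936
  a_12 = -4·11936 + -4·-8896 + 0·4928 + -4·-2336 = -2816
  a_13 = -4·-2816 + -4·11936 + 0·-8896 + -4·4928 = -56192

-4,-4,0,-4 ; -56192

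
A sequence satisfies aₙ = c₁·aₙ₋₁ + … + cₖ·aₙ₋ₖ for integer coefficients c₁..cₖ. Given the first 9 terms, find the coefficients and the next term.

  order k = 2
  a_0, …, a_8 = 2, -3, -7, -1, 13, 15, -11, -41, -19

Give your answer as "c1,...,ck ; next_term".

1,-2 ; 63

  a_2 = 1·-3 + -2·2 = -7
  a_3 = 1·-7 + -2·-3 = -1
  a_4 = 1·-1 + -2·-7 = 13
  a_5 = 1·13 + -2·-1 = 15
  a_6 = 1·15 + -2·13 = -11
  a_7 = 1·-11 + -2·15 = -41
  a_8 = 1·-41 + -2·-11 = -19
  a_9 = 1·-19 + -2·-41 = 63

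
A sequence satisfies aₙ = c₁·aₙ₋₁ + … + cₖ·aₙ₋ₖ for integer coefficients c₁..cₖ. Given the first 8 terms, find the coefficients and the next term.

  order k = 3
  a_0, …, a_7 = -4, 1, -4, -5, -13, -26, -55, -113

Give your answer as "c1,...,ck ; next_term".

3,-1,-2 ; -232

  a_3 = 3·-4 + -1·1 + -2·-4 = -5
  a_4 = 3·-5 + -1·-4 + -2·1 = -13
  a_5 = 3·-13 + -1·-5 + -2·-4 = -26
  a_6 = 3·-26 + -1·-13 + -2·-5 = -55
  a_7 = 3·-55 + -1·-26 + -2·-13 = -113
  a_8 = 3·-113 + -1·-55 + -2·-26 = -232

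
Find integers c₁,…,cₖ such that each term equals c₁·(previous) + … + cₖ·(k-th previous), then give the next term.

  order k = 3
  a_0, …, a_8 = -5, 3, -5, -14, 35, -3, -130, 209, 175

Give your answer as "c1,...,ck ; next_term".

  a_3 = -1·-5 + -3·3 + 2·-5 = -14
  a_4 = -1·-14 + -3·-5 + 2·3 = 35
  a_5 = -1·35 + -3·-14 + 2·-5 = -3
  a_6 = -1·-3 + -3·35 + 2·-14 = -130
  a_7 = -1·-130 + -3·-3 + 2·35 = 209
  a_8 = -1·209 + -3·-130 + 2·-3 = 175
  a_9 = -1·175 + -3·209 + 2·-130 = -1062

-1,-3,2 ; -1062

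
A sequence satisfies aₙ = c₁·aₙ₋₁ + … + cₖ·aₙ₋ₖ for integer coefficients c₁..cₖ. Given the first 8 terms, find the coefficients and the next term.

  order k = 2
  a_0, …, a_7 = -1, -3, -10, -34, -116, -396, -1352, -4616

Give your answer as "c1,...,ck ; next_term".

  a_2 = 4·-3 + -2·-1 = -10
  a_3 = 4·-10 + -2·-3 = -34
  a_4 = 4·-34 + -2·-10 = -116
  a_5 = 4·-116 + -2·-34 = -396
  a_6 = 4·-396 + -2·-116 = -1352
  a_7 = 4·-1352 + -2·-396 = -4616
  a_8 = 4·-4616 + -2·-1352 = -15760

4,-2 ; -15760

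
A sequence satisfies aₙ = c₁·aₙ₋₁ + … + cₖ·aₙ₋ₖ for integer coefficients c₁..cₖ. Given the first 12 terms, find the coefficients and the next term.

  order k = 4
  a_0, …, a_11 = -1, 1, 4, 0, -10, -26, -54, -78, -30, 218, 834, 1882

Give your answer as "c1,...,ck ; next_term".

3,-4,2,-4 ; 2866

  a_4 = 3·0 + -4·4 + 2·1 + -4·-1 = -10
  a_5 = 3·-10 + -4·0 + 2·4 + -4·1 = -26
  a_6 = 3·-26 + -4·-10 + 2·0 + -4·4 = -54
  a_7 = 3·-54 + -4·-26 + 2·-10 + -4·0 = -78
  a_8 = 3·-78 + -4·-54 + 2·-26 + -4·-10 = -30
  a_9 = 3·-30 + -4·-78 + 2·-54 + -4·-26 = 218
  a_10 = 3·218 + -4·-30 + 2·-78 + -4·-54 = 834
  a_11 = 3·834 + -4·218 + 2·-30 + -4·-78 = 1882
  a_12 = 3·1882 + -4·834 + 2·218 + -4·-30 = 2866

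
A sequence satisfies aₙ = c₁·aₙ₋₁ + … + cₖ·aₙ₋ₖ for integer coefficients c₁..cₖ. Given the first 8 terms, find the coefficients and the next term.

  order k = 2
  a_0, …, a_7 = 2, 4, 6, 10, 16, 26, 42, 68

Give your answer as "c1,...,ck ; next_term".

1,1 ; 110

  a_2 = 1·4 + 1·2 = 6
  a_3 = 1·6 + 1·4 = 10
  a_4 = 1·10 + 1·6 = 16
  a_5 = 1·16 + 1·10 = 26
  a_6 = 1·26 + 1·16 = 42
  a_7 = 1·42 + 1·26 = 68
  a_8 = 1·68 + 1·42 = 110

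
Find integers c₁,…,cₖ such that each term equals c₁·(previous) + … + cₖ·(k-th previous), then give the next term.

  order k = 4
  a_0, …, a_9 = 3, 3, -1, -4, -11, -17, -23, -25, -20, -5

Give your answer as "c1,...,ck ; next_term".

  a_4 = 1·-4 + 1·-1 + -1·3 + -1·3 = -11
  a_5 = 1·-11 + 1·-4 + -1·-1 + -1·3 = -17
  a_6 = 1·-17 + 1·-11 + -1·-4 + -1·-1 = -23
  a_7 = 1·-23 + 1·-17 + -1·-11 + -1·-4 = -25
  a_8 = 1·-25 + 1·-23 + -1·-17 + -1·-11 = -20
  a_9 = 1·-20 + 1·-25 + -1·-23 + -1·-17 = -5
  a_10 = 1·-5 + 1·-20 + -1·-25 + -1·-23 = 23

1,1,-1,-1 ; 23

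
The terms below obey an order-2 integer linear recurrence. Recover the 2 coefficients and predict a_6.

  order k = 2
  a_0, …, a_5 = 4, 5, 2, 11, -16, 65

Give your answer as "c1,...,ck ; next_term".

-2,3 ; -178

  a_2 = -2·5 + 3·4 = 2
  a_3 = -2·2 + 3·5 = 11
  a_4 = -2·11 + 3·2 = -16
  a_5 = -2·-16 + 3·11 = 65
  a_6 = -2·65 + 3·-16 = -178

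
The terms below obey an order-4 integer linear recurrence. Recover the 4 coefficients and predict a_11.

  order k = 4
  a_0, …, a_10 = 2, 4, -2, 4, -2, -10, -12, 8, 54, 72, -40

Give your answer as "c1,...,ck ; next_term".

  a_4 = 1·4 + -2·-2 + -2·4 + -1·2 = -2
  a_5 = 1·-2 + -2·4 + -2·-2 + -1·4 = -10
  a_6 = 1·-10 + -2·-2 + -2·4 + -1·-2 = -12
  a_7 = 1·-12 + -2·-10 + -2·-2 + -1·4 = 8
  a_8 = 1·8 + -2·-12 + -2·-10 + -1·-2 = 54
  a_9 = 1·54 + -2·8 + -2·-12 + -1·-10 = 72
  a_10 = 1·72 + -2·54 + -2·8 + -1·-12 = -40
  a_11 = 1·-40 + -2·72 + -2·54 + -1·8 = -300

1,-2,-2,-1 ; -300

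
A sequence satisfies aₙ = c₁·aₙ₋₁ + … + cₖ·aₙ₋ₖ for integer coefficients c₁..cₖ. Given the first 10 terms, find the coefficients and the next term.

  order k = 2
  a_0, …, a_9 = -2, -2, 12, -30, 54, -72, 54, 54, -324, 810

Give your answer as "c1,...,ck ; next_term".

  a_2 = -3·-2 + -3·-2 = 12
  a_3 = -3·12 + -3·-2 = -30
  a_4 = -3·-30 + -3·12 = 54
  a_5 = -3·54 + -3·-30 = -72
  a_6 = -3·-72 + -3·54 = 54
  a_7 = -3·54 + -3·-72 = 54
  a_8 = -3·54 + -3·54 = -324
  a_9 = -3·-324 + -3·54 = 810
  a_10 = -3·810 + -3·-324 = -1458

-3,-3 ; -1458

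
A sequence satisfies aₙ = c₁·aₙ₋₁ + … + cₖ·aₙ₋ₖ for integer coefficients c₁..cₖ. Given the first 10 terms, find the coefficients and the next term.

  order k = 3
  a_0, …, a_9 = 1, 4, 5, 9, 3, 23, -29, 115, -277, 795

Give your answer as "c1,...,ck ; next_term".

-1,4,-2 ; -2133

  a_3 = -1·5 + 4·4 + -2·1 = 9
  a_4 = -1·9 + 4·5 + -2·4 = 3
  a_5 = -1·3 + 4·9 + -2·5 = 23
  a_6 = -1·23 + 4·3 + -2·9 = -29
  a_7 = -1·-29 + 4·23 + -2·3 = 115
  a_8 = -1·115 + 4·-29 + -2·23 = -277
  a_9 = -1·-277 + 4·115 + -2·-29 = 795
  a_10 = -1·795 + 4·-277 + -2·115 = -2133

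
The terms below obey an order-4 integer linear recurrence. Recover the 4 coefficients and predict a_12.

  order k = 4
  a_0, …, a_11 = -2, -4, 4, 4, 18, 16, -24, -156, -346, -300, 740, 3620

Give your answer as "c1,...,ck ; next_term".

  a_4 = 2·4 + -2·4 + -4·-4 + -1·-2 = 18
  a_5 = 2·18 + -2·4 + -4·4 + -1·-4 = 16
  a_6 = 2·16 + -2·18 + -4·4 + -1·4 = -24
  a_7 = 2·-24 + -2·16 + -4·18 + -1·4 = -156
  a_8 = 2·-156 + -2·-24 + -4·16 + -1·18 = -346
  a_9 = 2·-346 + -2·-156 + -4·-24 + -1·16 = -300
  a_10 = 2·-300 + -2·-346 + -4·-156 + -1·-24 = 740
  a_11 = 2·740 + -2·-300 + -4·-346 + -1·-156 = 3620
  a_12 = 2·3620 + -2·740 + -4·-300 + -1·-346 = 7306

2,-2,-4,-1 ; 7306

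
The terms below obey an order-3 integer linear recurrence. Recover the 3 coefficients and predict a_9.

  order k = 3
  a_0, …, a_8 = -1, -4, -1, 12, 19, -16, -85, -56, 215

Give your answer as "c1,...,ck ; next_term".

  a_3 = 1·-1 + -3·-4 + -1·-1 = 12
  a_4 = 1·12 + -3·-1 + -1·-4 = 19
  a_5 = 1·19 + -3·12 + -1·-1 = -16
  a_6 = 1·-16 + -3·19 + -1·12 = -85
  a_7 = 1·-85 + -3·-16 + -1·19 = -56
  a_8 = 1·-56 + -3·-85 + -1·-16 = 215
  a_9 = 1·215 + -3·-56 + -1·-85 = 468

1,-3,-1 ; 468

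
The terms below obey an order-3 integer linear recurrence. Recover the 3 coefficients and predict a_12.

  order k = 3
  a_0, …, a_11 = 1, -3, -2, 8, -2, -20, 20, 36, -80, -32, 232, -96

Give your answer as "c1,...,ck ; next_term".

  a_3 = 0·-2 + -2·-3 + 2·1 = 8
  a_4 = 0·8 + -2·-2 + 2·-3 = -2
  a_5 = 0·-2 + -2·8 + 2·-2 = -20
  a_6 = 0·-20 + -2·-2 + 2·8 = 20
  a_7 = 0·20 + -2·-20 + 2·-2 = 36
  a_8 = 0·36 + -2·20 + 2·-20 = -80
  a_9 = 0·-80 + -2·36 + 2·20 = -32
  a_10 = 0·-32 + -2·-80 + 2·36 = 232
  a_11 = 0·232 + -2·-32 + 2·-80 = -96
  a_12 = 0·-96 + -2·232 + 2·-32 = -528

0,-2,2 ; -528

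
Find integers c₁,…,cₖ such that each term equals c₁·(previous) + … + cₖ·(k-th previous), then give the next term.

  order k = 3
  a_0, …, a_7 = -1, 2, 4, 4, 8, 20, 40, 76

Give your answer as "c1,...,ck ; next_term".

2,-1,2 ; 152

  a_3 = 2·4 + -1·2 + 2·-1 = 4
  a_4 = 2·4 + -1·4 + 2·2 = 8
  a_5 = 2·8 + -1·4 + 2·4 = 20
  a_6 = 2·20 + -1·8 + 2·4 = 40
  a_7 = 2·40 + -1·20 + 2·8 = 76
  a_8 = 2·76 + -1·40 + 2·20 = 152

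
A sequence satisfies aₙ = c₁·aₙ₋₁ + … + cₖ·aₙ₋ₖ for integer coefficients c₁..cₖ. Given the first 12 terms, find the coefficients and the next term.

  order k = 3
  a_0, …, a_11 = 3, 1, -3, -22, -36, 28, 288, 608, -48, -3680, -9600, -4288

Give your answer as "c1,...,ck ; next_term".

  a_3 = 2·-3 + -4·1 + -4·3 = -22
  a_4 = 2·-22 + -4·-3 + -4·1 = -36
  a_5 = 2·-36 + -4·-22 + -4·-3 = 28
  a_6 = 2·28 + -4·-36 + -4·-22 = 288
  a_7 = 2·288 + -4·28 + -4·-36 = 608
  a_8 = 2·608 + -4·288 + -4·28 = -48
  a_9 = 2·-48 + -4·608 + -4·288 = -3680
  a_10 = 2·-3680 + -4·-48 + -4·608 = -9600
  a_11 = 2·-9600 + -4·-3680 + -4·-48 = -4288
  a_12 = 2·-4288 + -4·-9600 + -4·-3680 = 44544

2,-4,-4 ; 44544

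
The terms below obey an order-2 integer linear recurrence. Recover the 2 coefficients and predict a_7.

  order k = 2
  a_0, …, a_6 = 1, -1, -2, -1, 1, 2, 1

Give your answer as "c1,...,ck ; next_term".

1,-1 ; -1

  a_2 = 1·-1 + -1·1 = -2
  a_3 = 1·-2 + -1·-1 = -1
  a_4 = 1·-1 + -1·-2 = 1
  a_5 = 1·1 + -1·-1 = 2
  a_6 = 1·2 + -1·1 = 1
  a_7 = 1·1 + -1·2 = -1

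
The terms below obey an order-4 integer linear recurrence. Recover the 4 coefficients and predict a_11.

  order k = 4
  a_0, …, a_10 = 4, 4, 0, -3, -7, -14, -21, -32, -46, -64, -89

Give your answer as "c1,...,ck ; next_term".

  a_4 = 1·-3 + 1·0 + 0·4 + -1·4 = -7
  a_5 = 1·-7 + 1·-3 + 0·0 + -1·4 = -14
  a_6 = 1·-14 + 1·-7 + 0·-3 + -1·0 = -21
  a_7 = 1·-21 + 1·-14 + 0·-7 + -1·-3 = -32
  a_8 = 1·-32 + 1·-21 + 0·-14 + -1·-7 = -46
  a_9 = 1·-46 + 1·-32 + 0·-21 + -1·-14 = -64
  a_10 = 1·-64 + 1·-46 + 0·-32 + -1·-21 = -89
  a_11 = 1·-89 + 1·-64 + 0·-46 + -1·-32 = -121

1,1,0,-1 ; -121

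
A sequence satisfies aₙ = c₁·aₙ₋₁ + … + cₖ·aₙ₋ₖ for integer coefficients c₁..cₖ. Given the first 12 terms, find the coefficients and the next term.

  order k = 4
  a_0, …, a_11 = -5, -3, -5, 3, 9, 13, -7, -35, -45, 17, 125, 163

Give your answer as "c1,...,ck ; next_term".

1,-1,-2,1 ; -41

  a_4 = 1·3 + -1·-5 + -2·-3 + 1·-5 = 9
  a_5 = 1·9 + -1·3 + -2·-5 + 1·-3 = 13
  a_6 = 1·13 + -1·9 + -2·3 + 1·-5 = -7
  a_7 = 1·-7 + -1·13 + -2·9 + 1·3 = -35
  a_8 = 1·-35 + -1·-7 + -2·13 + 1·9 = -45
  a_9 = 1·-45 + -1·-35 + -2·-7 + 1·13 = 17
  a_10 = 1·17 + -1·-45 + -2·-35 + 1·-7 = 125
  a_11 = 1·125 + -1·17 + -2·-45 + 1·-35 = 163
  a_12 = 1·163 + -1·125 + -2·17 + 1·-45 = -41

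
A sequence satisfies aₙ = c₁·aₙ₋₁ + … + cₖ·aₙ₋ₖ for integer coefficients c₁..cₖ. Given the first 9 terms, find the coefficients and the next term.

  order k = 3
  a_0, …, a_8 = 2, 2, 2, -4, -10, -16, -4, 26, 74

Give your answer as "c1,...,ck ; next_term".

1,0,-3 ; 86

  a_3 = 1·2 + 0·2 + -3·2 = -4
  a_4 = 1·-4 + 0·2 + -3·2 = -10
  a_5 = 1·-10 + 0·-4 + -3·2 = -16
  a_6 = 1·-16 + 0·-10 + -3·-4 = -4
  a_7 = 1·-4 + 0·-16 + -3·-10 = 26
  a_8 = 1·26 + 0·-4 + -3·-16 = 74
  a_9 = 1·74 + 0·26 + -3·-4 = 86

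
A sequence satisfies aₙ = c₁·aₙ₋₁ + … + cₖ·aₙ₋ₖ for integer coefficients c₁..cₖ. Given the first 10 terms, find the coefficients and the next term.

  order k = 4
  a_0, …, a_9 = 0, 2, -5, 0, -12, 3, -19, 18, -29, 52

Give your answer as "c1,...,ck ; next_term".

  a_4 = 0·0 + 2·-5 + -1·2 + -1·0 = -12
  a_5 = 0·-12 + 2·0 + -1·-5 + -1·2 = 3
  a_6 = 0·3 + 2·-12 + -1·0 + -1·-5 = -19
  a_7 = 0·-19 + 2·3 + -1·-12 + -1·0 = 18
  a_8 = 0·18 + 2·-19 + -1·3 + -1·-12 = -29
  a_9 = 0·-29 + 2·18 + -1·-19 + -1·3 = 52
  a_10 = 0·52 + 2·-29 + -1·18 + -1·-19 = -57

0,2,-1,-1 ; -57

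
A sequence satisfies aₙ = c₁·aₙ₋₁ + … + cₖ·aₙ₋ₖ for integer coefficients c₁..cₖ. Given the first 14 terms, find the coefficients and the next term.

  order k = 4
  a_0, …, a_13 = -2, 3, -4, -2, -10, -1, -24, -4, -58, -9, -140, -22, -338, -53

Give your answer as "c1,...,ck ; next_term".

0,2,0,1 ; -816

  a_4 = 0·-2 + 2·-4 + 0·3 + 1·-2 = -10
  a_5 = 0·-10 + 2·-2 + 0·-4 + 1·3 = -1
  a_6 = 0·-1 + 2·-10 + 0·-2 + 1·-4 = -24
  a_7 = 0·-24 + 2·-1 + 0·-10 + 1·-2 = -4
  a_8 = 0·-4 + 2·-24 + 0·-1 + 1·-10 = -58
  a_9 = 0·-58 + 2·-4 + 0·-24 + 1·-1 = -9
  a_10 = 0·-9 + 2·-58 + 0·-4 + 1·-24 = -140
  a_11 = 0·-140 + 2·-9 + 0·-58 + 1·-4 = -22
  a_12 = 0·-22 + 2·-140 + 0·-9 + 1·-58 = -338
  a_13 = 0·-338 + 2·-22 + 0·-140 + 1·-9 = -53
  a_14 = 0·-53 + 2·-338 + 0·-22 + 1·-140 = -816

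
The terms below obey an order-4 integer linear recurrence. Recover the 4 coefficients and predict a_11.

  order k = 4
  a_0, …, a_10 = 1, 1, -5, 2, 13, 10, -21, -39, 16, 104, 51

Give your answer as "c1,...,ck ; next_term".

1,-2,0,1 ; -196

  a_4 = 1·2 + -2·-5 + 0·1 + 1·1 = 13
  a_5 = 1·13 + -2·2 + 0·-5 + 1·1 = 10
  a_6 = 1·10 + -2·13 + 0·2 + 1·-5 = -21
  a_7 = 1·-21 + -2·10 + 0·13 + 1·2 = -39
  a_8 = 1·-39 + -2·-21 + 0·10 + 1·13 = 16
  a_9 = 1·16 + -2·-39 + 0·-21 + 1·10 = 104
  a_10 = 1·104 + -2·16 + 0·-39 + 1·-21 = 51
  a_11 = 1·51 + -2·104 + 0·16 + 1·-39 = -196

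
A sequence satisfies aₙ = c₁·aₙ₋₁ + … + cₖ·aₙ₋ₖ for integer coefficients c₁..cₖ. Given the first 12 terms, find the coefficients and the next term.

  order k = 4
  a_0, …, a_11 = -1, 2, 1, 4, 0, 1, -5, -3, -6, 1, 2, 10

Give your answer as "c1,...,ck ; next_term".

  a_4 = 0·4 + 1·1 + -1·2 + -1·-1 = 0
  a_5 = 0·0 + 1·4 + -1·1 + -1·2 = 1
  a_6 = 0·1 + 1·0 + -1·4 + -1·1 = -5
  a_7 = 0·-5 + 1·1 + -1·0 + -1·4 = -3
  a_8 = 0·-3 + 1·-5 + -1·1 + -1·0 = -6
  a_9 = 0·-6 + 1·-3 + -1·-5 + -1·1 = 1
  a_10 = 0·1 + 1·-6 + -1·-3 + -1·-5 = 2
  a_11 = 0·2 + 1·1 + -1·-6 + -1·-3 = 10
  a_12 = 0·10 + 1·2 + -1·1 + -1·-6 = 7

0,1,-1,-1 ; 7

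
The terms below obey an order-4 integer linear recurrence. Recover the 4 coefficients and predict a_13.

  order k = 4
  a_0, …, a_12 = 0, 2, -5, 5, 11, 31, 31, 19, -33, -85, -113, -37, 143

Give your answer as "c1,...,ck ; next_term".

2,-1,-2,2 ; 379

  a_4 = 2·5 + -1·-5 + -2·2 + 2·0 = 11
  a_5 = 2·11 + -1·5 + -2·-5 + 2·2 = 31
  a_6 = 2·31 + -1·11 + -2·5 + 2·-5 = 31
  a_7 = 2·31 + -1·31 + -2·11 + 2·5 = 19
  a_8 = 2·19 + -1·31 + -2·31 + 2·11 = -33
  a_9 = 2·-33 + -1·19 + -2·31 + 2·31 = -85
  a_10 = 2·-85 + -1·-33 + -2·19 + 2·31 = -113
  a_11 = 2·-113 + -1·-85 + -2·-33 + 2·19 = -37
  a_12 = 2·-37 + -1·-113 + -2·-85 + 2·-33 = 143
  a_13 = 2·143 + -1·-37 + -2·-113 + 2·-85 = 379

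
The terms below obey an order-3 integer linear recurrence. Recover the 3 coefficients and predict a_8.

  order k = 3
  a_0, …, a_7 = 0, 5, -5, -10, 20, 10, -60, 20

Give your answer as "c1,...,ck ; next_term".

  a_3 = 0·-5 + -2·5 + 2·0 = -10
  a_4 = 0·-10 + -2·-5 + 2·5 = 20
  a_5 = 0·20 + -2·-10 + 2·-5 = 10
  a_6 = 0·10 + -2·20 + 2·-10 = -60
  a_7 = 0·-60 + -2·10 + 2·20 = 20
  a_8 = 0·20 + -2·-60 + 2·10 = 140

0,-2,2 ; 140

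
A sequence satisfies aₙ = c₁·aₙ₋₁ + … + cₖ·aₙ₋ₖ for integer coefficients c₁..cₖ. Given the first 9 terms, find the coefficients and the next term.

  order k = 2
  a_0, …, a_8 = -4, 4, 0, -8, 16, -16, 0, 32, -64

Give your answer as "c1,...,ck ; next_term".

-2,-2 ; 64

  a_2 = -2·4 + -2·-4 = 0
  a_3 = -2·0 + -2·4 = -8
  a_4 = -2·-8 + -2·0 = 16
  a_5 = -2·16 + -2·-8 = -16
  a_6 = -2·-16 + -2·16 = 0
  a_7 = -2·0 + -2·-16 = 32
  a_8 = -2·32 + -2·0 = -64
  a_9 = -2·-64 + -2·32 = 64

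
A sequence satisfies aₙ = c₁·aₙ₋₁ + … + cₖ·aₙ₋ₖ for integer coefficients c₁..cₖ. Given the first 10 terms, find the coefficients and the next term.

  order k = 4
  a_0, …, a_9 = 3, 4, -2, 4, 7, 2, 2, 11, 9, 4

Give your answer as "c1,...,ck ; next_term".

  a_4 = 0·4 + 0·-2 + 1·4 + 1·3 = 7
  a_5 = 0·7 + 0·4 + 1·-2 + 1·4 = 2
  a_6 = 0·2 + 0·7 + 1·4 + 1·-2 = 2
  a_7 = 0·2 + 0·2 + 1·7 + 1·4 = 11
  a_8 = 0·11 + 0·2 + 1·2 + 1·7 = 9
  a_9 = 0·9 + 0·11 + 1·2 + 1·2 = 4
  a_10 = 0·4 + 0·9 + 1·11 + 1·2 = 13

0,0,1,1 ; 13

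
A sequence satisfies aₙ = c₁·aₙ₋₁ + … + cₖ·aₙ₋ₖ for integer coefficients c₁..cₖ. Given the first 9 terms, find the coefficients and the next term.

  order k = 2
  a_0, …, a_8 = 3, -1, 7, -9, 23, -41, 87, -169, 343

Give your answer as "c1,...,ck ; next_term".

  a_2 = -1·-1 + 2·3 = 7
  a_3 = -1·7 + 2·-1 = -9
  a_4 = -1·-9 + 2·7 = 23
  a_5 = -1·23 + 2·-9 = -41
  a_6 = -1·-41 + 2·23 = 87
  a_7 = -1·87 + 2·-41 = -169
  a_8 = -1·-169 + 2·87 = 343
  a_9 = -1·343 + 2·-169 = -681

-1,2 ; -681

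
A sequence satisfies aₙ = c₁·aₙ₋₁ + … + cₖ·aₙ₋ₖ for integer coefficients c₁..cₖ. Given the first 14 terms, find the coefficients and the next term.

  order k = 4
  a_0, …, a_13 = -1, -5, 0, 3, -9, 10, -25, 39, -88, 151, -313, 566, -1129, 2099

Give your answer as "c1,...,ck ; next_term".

-1,2,1,1 ; -4104

  a_4 = -1·3 + 2·0 + 1·-5 + 1·-1 = -9
  a_5 = -1·-9 + 2·3 + 1·0 + 1·-5 = 10
  a_6 = -1·10 + 2·-9 + 1·3 + 1·0 = -25
  a_7 = -1·-25 + 2·10 + 1·-9 + 1·3 = 39
  a_8 = -1·39 + 2·-25 + 1·10 + 1·-9 = -88
  a_9 = -1·-88 + 2·39 + 1·-25 + 1·10 = 151
  a_10 = -1·151 + 2·-88 + 1·39 + 1·-25 = -313
  a_11 = -1·-313 + 2·151 + 1·-88 + 1·39 = 566
  a_12 = -1·566 + 2·-313 + 1·151 + 1·-88 = -1129
  a_13 = -1·-1129 + 2·566 + 1·-313 + 1·151 = 2099
  a_14 = -1·2099 + 2·-1129 + 1·566 + 1·-313 = -4104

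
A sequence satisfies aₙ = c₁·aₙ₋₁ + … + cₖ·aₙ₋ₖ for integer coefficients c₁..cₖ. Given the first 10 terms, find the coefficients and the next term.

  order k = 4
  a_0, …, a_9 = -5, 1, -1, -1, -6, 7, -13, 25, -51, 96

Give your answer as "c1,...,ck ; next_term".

  a_4 = -1·-1 + 1·-1 + -1·1 + 1·-5 = -6
  a_5 = -1·-6 + 1·-1 + -1·-1 + 1·1 = 7
  a_6 = -1·7 + 1·-6 + -1·-1 + 1·-1 = -13
  a_7 = -1·-13 + 1·7 + -1·-6 + 1·-1 = 25
  a_8 = -1·25 + 1·-13 + -1·7 + 1·-6 = -51
  a_9 = -1·-51 + 1·25 + -1·-13 + 1·7 = 96
  a_10 = -1·96 + 1·-51 + -1·25 + 1·-13 = -185

-1,1,-1,1 ; -185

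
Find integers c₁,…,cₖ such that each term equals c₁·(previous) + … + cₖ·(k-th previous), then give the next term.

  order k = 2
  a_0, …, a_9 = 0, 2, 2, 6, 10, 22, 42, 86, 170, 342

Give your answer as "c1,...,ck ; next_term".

  a_2 = 1·2 + 2·0 = 2
  a_3 = 1·2 + 2·2 = 6
  a_4 = 1·6 + 2·2 = 10
  a_5 = 1·10 + 2·6 = 22
  a_6 = 1·22 + 2·10 = 42
  a_7 = 1·42 + 2·22 = 86
  a_8 = 1·86 + 2·42 = 170
  a_9 = 1·170 + 2·86 = 342
  a_10 = 1·342 + 2·170 = 682

1,2 ; 682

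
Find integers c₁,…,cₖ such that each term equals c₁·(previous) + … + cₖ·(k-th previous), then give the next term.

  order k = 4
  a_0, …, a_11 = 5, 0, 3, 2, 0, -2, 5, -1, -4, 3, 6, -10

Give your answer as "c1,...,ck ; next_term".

-1,-1,0,1 ; 0

  a_4 = -1·2 + -1·3 + 0·0 + 1·5 = 0
  a_5 = -1·0 + -1·2 + 0·3 + 1·0 = -2
  a_6 = -1·-2 + -1·0 + 0·2 + 1·3 = 5
  a_7 = -1·5 + -1·-2 + 0·0 + 1·2 = -1
  a_8 = -1·-1 + -1·5 + 0·-2 + 1·0 = -4
  a_9 = -1·-4 + -1·-1 + 0·5 + 1·-2 = 3
  a_10 = -1·3 + -1·-4 + 0·-1 + 1·5 = 6
  a_11 = -1·6 + -1·3 + 0·-4 + 1·-1 = -10
  a_12 = -1·-10 + -1·6 + 0·3 + 1·-4 = 0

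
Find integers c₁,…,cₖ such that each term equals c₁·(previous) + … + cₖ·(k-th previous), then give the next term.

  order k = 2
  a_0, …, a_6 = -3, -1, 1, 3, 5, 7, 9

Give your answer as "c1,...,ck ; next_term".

  a_2 = 2·-1 + -1·-3 = 1
  a_3 = 2·1 + -1·-1 = 3
  a_4 = 2·3 + -1·1 = 5
  a_5 = 2·5 + -1·3 = 7
  a_6 = 2·7 + -1·5 = 9
  a_7 = 2·9 + -1·7 = 11

2,-1 ; 11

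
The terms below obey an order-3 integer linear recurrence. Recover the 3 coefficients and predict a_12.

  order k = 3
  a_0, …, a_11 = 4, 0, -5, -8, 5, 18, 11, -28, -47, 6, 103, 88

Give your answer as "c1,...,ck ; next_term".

0,-1,-2 ; -115

  a_3 = 0·-5 + -1·0 + -2·4 = -8
  a_4 = 0·-8 + -1·-5 + -2·0 = 5
  a_5 = 0·5 + -1·-8 + -2·-5 = 18
  a_6 = 0·18 + -1·5 + -2·-8 = 11
  a_7 = 0·11 + -1·18 + -2·5 = -28
  a_8 = 0·-28 + -1·11 + -2·18 = -47
  a_9 = 0·-47 + -1·-28 + -2·11 = 6
  a_10 = 0·6 + -1·-47 + -2·-28 = 103
  a_11 = 0·103 + -1·6 + -2·-47 = 88
  a_12 = 0·88 + -1·103 + -2·6 = -115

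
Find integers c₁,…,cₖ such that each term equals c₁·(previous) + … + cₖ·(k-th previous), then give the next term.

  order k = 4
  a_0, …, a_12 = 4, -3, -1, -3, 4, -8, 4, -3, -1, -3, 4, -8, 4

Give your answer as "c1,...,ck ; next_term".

  a_4 = -1·-3 + 0·-1 + 1·-3 + 1·4 = 4
  a_5 = -1·4 + 0·-3 + 1·-1 + 1·-3 = -8
  a_6 = -1·-8 + 0·4 + 1·-3 + 1·-1 = 4
  a_7 = -1·4 + 0·-8 + 1·4 + 1·-3 = -3
  a_8 = -1·-3 + 0·4 + 1·-8 + 1·4 = -1
  a_9 = -1·-1 + 0·-3 + 1·4 + 1·-8 = -3
  a_10 = -1·-3 + 0·-1 + 1·-3 + 1·4 = 4
  a_11 = -1·4 + 0·-3 + 1·-1 + 1·-3 = -8
  a_12 = -1·-8 + 0·4 + 1·-3 + 1·-1 = 4
  a_13 = -1·4 + 0·-8 + 1·4 + 1·-3 = -3

-1,0,1,1 ; -3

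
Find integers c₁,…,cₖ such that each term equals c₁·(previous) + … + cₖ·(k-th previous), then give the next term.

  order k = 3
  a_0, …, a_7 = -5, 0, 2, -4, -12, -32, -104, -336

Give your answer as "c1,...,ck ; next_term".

3,0,2 ; -1072

  a_3 = 3·2 + 0·0 + 2·-5 = -4
  a_4 = 3·-4 + 0·2 + 2·0 = -12
  a_5 = 3·-12 + 0·-4 + 2·2 = -32
  a_6 = 3·-32 + 0·-12 + 2·-4 = -104
  a_7 = 3·-104 + 0·-32 + 2·-12 = -336
  a_8 = 3·-336 + 0·-104 + 2·-32 = -1072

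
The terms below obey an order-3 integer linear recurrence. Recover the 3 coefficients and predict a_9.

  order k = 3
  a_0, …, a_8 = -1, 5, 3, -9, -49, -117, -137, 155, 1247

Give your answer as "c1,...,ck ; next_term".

  a_3 = 3·3 + -4·5 + -2·-1 = -9
  a_4 = 3·-9 + -4·3 + -2·5 = -49
  a_5 = 3·-49 + -4·-9 + -2·3 = -117
  a_6 = 3·-117 + -4·-49 + -2·-9 = -137
  a_7 = 3·-137 + -4·-117 + -2·-49 = 155
  a_8 = 3·155 + -4·-137 + -2·-117 = 1247
  a_9 = 3·1247 + -4·155 + -2·-137 = 3395

3,-4,-2 ; 3395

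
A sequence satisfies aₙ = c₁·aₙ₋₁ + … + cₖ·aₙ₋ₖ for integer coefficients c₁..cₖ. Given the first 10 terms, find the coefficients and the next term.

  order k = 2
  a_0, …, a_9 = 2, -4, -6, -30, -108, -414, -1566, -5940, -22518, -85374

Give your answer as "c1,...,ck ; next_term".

3,3 ; -323676

  a_2 = 3·-4 + 3·2 = -6
  a_3 = 3·-6 + 3·-4 = -30
  a_4 = 3·-30 + 3·-6 = -108
  a_5 = 3·-108 + 3·-30 = -414
  a_6 = 3·-414 + 3·-108 = -1566
  a_7 = 3·-1566 + 3·-414 = -5940
  a_8 = 3·-5940 + 3·-1566 = -22518
  a_9 = 3·-22518 + 3·-5940 = -85374
  a_10 = 3·-85374 + 3·-22518 = -323676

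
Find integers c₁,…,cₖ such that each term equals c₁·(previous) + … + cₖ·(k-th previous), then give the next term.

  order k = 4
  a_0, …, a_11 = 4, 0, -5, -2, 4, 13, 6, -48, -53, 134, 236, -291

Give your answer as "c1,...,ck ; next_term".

  a_4 = 0·-2 + -4·-5 + -1·0 + -4·4 = 4
  a_5 = 0·4 + -4·-2 + -1·-5 + -4·0 = 13
  a_6 = 0·13 + -4·4 + -1·-2 + -4·-5 = 6
  a_7 = 0·6 + -4·13 + -1·4 + -4·-2 = -48
  a_8 = 0·-48 + -4·6 + -1·13 + -4·4 = -53
  a_9 = 0·-53 + -4·-48 + -1·6 + -4·13 = 134
  a_10 = 0·134 + -4·-53 + -1·-48 + -4·6 = 236
  a_11 = 0·236 + -4·134 + -1·-53 + -4·-48 = -291
  a_12 = 0·-291 + -4·236 + -1·134 + -4·-53 = -866

0,-4,-1,-4 ; -866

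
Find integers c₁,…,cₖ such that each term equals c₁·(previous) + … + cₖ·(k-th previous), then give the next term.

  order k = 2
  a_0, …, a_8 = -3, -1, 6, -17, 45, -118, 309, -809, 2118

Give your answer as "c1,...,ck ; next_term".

  a_2 = -3·-1 + -1·-3 = 6
  a_3 = -3·6 + -1·-1 = -17
  a_4 = -3·-17 + -1·6 = 45
  a_5 = -3·45 + -1·-17 = -118
  a_6 = -3·-118 + -1·45 = 309
  a_7 = -3·309 + -1·-118 = -809
  a_8 = -3·-809 + -1·309 = 2118
  a_9 = -3·2118 + -1·-809 = -5545

-3,-1 ; -5545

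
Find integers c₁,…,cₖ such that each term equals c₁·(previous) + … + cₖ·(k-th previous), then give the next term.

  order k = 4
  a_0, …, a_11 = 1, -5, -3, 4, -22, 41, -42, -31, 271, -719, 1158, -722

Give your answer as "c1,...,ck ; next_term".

-2,-1,3,-2 ; -2413

  a_4 = -2·4 + -1·-3 + 3·-5 + -2·1 = -22
  a_5 = -2·-22 + -1·4 + 3·-3 + -2·-5 = 41
  a_6 = -2·41 + -1·-22 + 3·4 + -2·-3 = -42
  a_7 = -2·-42 + -1·41 + 3·-22 + -2·4 = -31
  a_8 = -2·-31 + -1·-42 + 3·41 + -2·-22 = 271
  a_9 = -2·271 + -1·-31 + 3·-42 + -2·41 = -719
  a_10 = -2·-719 + -1·271 + 3·-31 + -2·-42 = 1158
  a_11 = -2·1158 + -1·-719 + 3·271 + -2·-31 = -722
  a_12 = -2·-722 + -1·1158 + 3·-719 + -2·271 = -2413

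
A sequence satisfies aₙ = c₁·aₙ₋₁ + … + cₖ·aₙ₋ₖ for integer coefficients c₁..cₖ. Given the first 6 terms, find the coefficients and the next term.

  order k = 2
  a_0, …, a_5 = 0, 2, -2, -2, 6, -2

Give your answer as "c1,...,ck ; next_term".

-1,-2 ; -10

  a_2 = -1·2 + -2·0 = -2
  a_3 = -1·-2 + -2·2 = -2
  a_4 = -1·-2 + -2·-2 = 6
  a_5 = -1·6 + -2·-2 = -2
  a_6 = -1·-2 + -2·6 = -10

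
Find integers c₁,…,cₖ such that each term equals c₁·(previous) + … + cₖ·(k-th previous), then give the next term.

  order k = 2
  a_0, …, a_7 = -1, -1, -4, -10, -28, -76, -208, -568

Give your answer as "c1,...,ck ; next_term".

  a_2 = 2·-1 + 2·-1 = -4
  a_3 = 2·-4 + 2·-1 = -10
  a_4 = 2·-10 + 2·-4 = -28
  a_5 = 2·-28 + 2·-10 = -76
  a_6 = 2·-76 + 2·-28 = -208
  a_7 = 2·-208 + 2·-76 = -568
  a_8 = 2·-568 + 2·-208 = -1552

2,2 ; -1552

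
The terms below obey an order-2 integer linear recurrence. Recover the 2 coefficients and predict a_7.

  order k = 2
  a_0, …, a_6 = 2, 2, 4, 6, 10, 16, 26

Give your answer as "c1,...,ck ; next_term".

  a_2 = 1·2 + 1·2 = 4
  a_3 = 1·4 + 1·2 = 6
  a_4 = 1·6 + 1·4 = 10
  a_5 = 1·10 + 1·6 = 16
  a_6 = 1·16 + 1·10 = 26
  a_7 = 1·26 + 1·16 = 42

1,1 ; 42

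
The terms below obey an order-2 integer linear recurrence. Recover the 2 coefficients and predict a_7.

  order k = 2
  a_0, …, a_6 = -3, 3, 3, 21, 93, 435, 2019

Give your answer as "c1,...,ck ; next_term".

4,3 ; 9381

  a_2 = 4·3 + 3·-3 = 3
  a_3 = 4·3 + 3·3 = 21
  a_4 = 4·21 + 3·3 = 93
  a_5 = 4·93 + 3·21 = 435
  a_6 = 4·435 + 3·93 = 2019
  a_7 = 4·2019 + 3·435 = 9381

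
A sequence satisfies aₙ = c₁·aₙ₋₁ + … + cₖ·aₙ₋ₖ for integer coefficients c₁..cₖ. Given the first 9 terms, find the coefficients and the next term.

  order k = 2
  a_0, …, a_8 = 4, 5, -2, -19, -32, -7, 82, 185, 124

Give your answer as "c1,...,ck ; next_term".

2,-3 ; -307

  a_2 = 2·5 + -3·4 = -2
  a_3 = 2·-2 + -3·5 = -19
  a_4 = 2·-19 + -3·-2 = -32
  a_5 = 2·-32 + -3·-19 = -7
  a_6 = 2·-7 + -3·-32 = 82
  a_7 = 2·82 + -3·-7 = 185
  a_8 = 2·185 + -3·82 = 124
  a_9 = 2·124 + -3·185 = -307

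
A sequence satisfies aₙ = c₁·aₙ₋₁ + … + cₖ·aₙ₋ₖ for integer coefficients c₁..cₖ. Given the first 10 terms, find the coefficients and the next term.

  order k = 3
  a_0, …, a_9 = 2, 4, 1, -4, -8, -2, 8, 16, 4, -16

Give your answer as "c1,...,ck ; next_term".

0,0,-2 ; -32

  a_3 = 0·1 + 0·4 + -2·2 = -4
  a_4 = 0·-4 + 0·1 + -2·4 = -8
  a_5 = 0·-8 + 0·-4 + -2·1 = -2
  a_6 = 0·-2 + 0·-8 + -2·-4 = 8
  a_7 = 0·8 + 0·-2 + -2·-8 = 16
  a_8 = 0·16 + 0·8 + -2·-2 = 4
  a_9 = 0·4 + 0·16 + -2·8 = -16
  a_10 = 0·-16 + 0·4 + -2·16 = -32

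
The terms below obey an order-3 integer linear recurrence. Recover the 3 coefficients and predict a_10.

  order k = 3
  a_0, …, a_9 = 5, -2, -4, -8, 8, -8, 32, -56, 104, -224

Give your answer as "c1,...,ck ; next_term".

-1,1,-2 ; 440

  a_3 = -1·-4 + 1·-2 + -2·5 = -8
  a_4 = -1·-8 + 1·-4 + -2·-2 = 8
  a_5 = -1·8 + 1·-8 + -2·-4 = -8
  a_6 = -1·-8 + 1·8 + -2·-8 = 32
  a_7 = -1·32 + 1·-8 + -2·8 = -56
  a_8 = -1·-56 + 1·32 + -2·-8 = 104
  a_9 = -1·104 + 1·-56 + -2·32 = -224
  a_10 = -1·-224 + 1·104 + -2·-56 = 440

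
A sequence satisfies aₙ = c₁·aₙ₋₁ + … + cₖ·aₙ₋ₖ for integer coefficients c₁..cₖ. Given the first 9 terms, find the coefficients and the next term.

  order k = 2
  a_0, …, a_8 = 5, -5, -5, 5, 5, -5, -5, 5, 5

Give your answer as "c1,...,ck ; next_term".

0,-1 ; -5

  a_2 = 0·-5 + -1·5 = -5
  a_3 = 0·-5 + -1·-5 = 5
  a_4 = 0·5 + -1·-5 = 5
  a_5 = 0·5 + -1·5 = -5
  a_6 = 0·-5 + -1·5 = -5
  a_7 = 0·-5 + -1·-5 = 5
  a_8 = 0·5 + -1·-5 = 5
  a_9 = 0·5 + -1·5 = -5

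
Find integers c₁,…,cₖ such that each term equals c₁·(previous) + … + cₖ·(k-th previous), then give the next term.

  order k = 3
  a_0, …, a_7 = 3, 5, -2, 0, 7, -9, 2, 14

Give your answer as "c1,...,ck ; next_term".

-1,-1,1 ; -25

  a_3 = -1·-2 + -1·5 + 1·3 = 0
  a_4 = -1·0 + -1·-2 + 1·5 = 7
  a_5 = -1·7 + -1·0 + 1·-2 = -9
  a_6 = -1·-9 + -1·7 + 1·0 = 2
  a_7 = -1·2 + -1·-9 + 1·7 = 14
  a_8 = -1·14 + -1·2 + 1·-9 = -25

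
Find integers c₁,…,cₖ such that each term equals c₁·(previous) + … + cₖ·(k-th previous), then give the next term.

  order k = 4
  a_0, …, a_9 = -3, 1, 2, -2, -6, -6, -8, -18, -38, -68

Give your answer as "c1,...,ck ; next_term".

  a_4 = 1·-2 + 1·2 + 0·1 + 2·-3 = -6
  a_5 = 1·-6 + 1·-2 + 0·2 + 2·1 = -6
  a_6 = 1·-6 + 1·-6 + 0·-2 + 2·2 = -8
  a_7 = 1·-8 + 1·-6 + 0·-6 + 2·-2 = -18
  a_8 = 1·-18 + 1·-8 + 0·-6 + 2·-6 = -38
  a_9 = 1·-38 + 1·-18 + 0·-8 + 2·-6 = -68
  a_10 = 1·-68 + 1·-38 + 0·-18 + 2·-8 = -122

1,1,0,2 ; -122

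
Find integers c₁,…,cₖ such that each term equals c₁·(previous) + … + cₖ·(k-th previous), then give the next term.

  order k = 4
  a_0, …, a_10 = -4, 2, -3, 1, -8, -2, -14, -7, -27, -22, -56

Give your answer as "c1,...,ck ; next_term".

  a_4 = 1·1 + 1·-3 + -1·2 + 1·-4 = -8
  a_5 = 1·-8 + 1·1 + -1·-3 + 1·2 = -2
  a_6 = 1·-2 + 1·-8 + -1·1 + 1·-3 = -14
  a_7 = 1·-14 + 1·-2 + -1·-8 + 1·1 = -7
  a_8 = 1·-7 + 1·-14 + -1·-2 + 1·-8 = -27
  a_9 = 1·-27 + 1·-7 + -1·-14 + 1·-2 = -22
  a_10 = 1·-22 + 1·-27 + -1·-7 + 1·-14 = -56
  a_11 = 1·-56 + 1·-22 + -1·-27 + 1·-7 = -58

1,1,-1,1 ; -58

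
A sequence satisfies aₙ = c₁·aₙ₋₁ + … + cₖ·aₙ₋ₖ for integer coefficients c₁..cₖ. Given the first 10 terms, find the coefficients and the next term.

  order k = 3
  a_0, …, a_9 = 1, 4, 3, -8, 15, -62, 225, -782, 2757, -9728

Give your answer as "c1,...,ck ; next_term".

-3,1,-3 ; 34287

  a_3 = -3·3 + 1·4 + -3·1 = -8
  a_4 = -3·-8 + 1·3 + -3·4 = 15
  a_5 = -3·15 + 1·-8 + -3·3 = -62
  a_6 = -3·-62 + 1·15 + -3·-8 = 225
  a_7 = -3·225 + 1·-62 + -3·15 = -782
  a_8 = -3·-782 + 1·225 + -3·-62 = 2757
  a_9 = -3·2757 + 1·-782 + -3·225 = -9728
  a_10 = -3·-9728 + 1·2757 + -3·-782 = 34287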